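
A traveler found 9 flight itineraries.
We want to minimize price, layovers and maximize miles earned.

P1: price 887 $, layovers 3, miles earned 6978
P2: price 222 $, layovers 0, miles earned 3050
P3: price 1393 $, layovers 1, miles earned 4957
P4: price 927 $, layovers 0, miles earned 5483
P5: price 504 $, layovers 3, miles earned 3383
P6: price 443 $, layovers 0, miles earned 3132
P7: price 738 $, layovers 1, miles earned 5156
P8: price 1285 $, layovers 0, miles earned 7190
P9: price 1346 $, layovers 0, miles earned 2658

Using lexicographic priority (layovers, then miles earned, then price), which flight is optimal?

P8

First minimize layovers: best is 0, kept {P2, P4, P6, P8, P9}.
Then maximize miles earned: best is 7190, kept {P8}.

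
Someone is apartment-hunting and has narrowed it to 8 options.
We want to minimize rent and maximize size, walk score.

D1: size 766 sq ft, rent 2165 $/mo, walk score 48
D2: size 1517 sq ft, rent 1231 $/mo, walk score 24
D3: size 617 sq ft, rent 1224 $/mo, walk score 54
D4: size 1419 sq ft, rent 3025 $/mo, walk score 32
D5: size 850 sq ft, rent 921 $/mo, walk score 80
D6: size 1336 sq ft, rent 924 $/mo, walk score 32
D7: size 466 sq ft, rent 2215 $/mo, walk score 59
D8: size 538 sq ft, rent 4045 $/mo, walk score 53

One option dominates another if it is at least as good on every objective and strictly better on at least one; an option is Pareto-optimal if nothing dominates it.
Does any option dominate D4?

No

D1: worse on size (766 vs 1419).
D2: worse on walk score (24 vs 32).
D3: worse on size (617 vs 1419).
D5: worse on size (850 vs 1419).
D6: worse on size (1336 vs 1419).
D7: worse on size (466 vs 1419).
D8: worse on size (538 vs 1419).
No option is at least as good as D4 on every objective and strictly better on one.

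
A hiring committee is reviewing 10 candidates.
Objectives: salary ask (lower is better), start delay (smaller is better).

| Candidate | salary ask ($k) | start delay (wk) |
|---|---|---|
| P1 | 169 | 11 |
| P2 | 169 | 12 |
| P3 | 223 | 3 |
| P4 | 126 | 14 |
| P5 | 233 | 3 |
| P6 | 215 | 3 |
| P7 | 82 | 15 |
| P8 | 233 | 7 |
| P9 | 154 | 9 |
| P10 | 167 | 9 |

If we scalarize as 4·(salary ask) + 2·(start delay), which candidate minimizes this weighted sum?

P1: 4·169 + 2·11 = 698
P2: 4·169 + 2·12 = 700
P3: 4·223 + 2·3 = 898
P4: 4·126 + 2·14 = 532
P5: 4·233 + 2·3 = 938
P6: 4·215 + 2·3 = 866
P7: 4·82 + 2·15 = 358
P8: 4·233 + 2·7 = 946
P9: 4·154 + 2·9 = 634
P10: 4·167 + 2·9 = 686
Lowest: P7 at 358.

P7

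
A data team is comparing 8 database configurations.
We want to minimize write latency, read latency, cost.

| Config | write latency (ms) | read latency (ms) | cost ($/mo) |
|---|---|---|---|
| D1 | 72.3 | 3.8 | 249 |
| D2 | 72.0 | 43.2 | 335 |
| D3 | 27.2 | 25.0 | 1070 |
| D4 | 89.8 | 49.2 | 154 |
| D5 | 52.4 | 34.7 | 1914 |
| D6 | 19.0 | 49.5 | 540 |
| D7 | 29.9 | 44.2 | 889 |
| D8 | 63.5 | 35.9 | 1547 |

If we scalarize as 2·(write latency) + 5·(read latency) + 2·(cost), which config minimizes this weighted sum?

D1: 2·72.3 + 5·3.8 + 2·249 = 661.6
D2: 2·72.0 + 5·43.2 + 2·335 = 1030.0
D3: 2·27.2 + 5·25.0 + 2·1070 = 2319.4
D4: 2·89.8 + 5·49.2 + 2·154 = 733.6
D5: 2·52.4 + 5·34.7 + 2·1914 = 4106.3
D6: 2·19.0 + 5·49.5 + 2·540 = 1365.5
D7: 2·29.9 + 5·44.2 + 2·889 = 2058.8
D8: 2·63.5 + 5·35.9 + 2·1547 = 3400.5
Lowest: D1 at 661.6.

D1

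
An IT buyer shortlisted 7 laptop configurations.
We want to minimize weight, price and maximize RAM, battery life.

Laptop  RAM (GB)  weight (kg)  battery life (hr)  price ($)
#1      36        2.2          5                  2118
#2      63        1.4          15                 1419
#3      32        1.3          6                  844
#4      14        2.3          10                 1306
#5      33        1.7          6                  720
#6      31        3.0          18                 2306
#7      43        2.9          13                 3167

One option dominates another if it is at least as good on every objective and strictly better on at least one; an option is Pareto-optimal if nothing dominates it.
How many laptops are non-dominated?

5

#1: dominated by #2 (RAM 63≥36, weight 1.4≤2.2, battery life 15≥5, price 1419≤2118).
#2: not dominated (best RAM).
#3: not dominated (best weight).
#4: not dominated.
#5: not dominated (best price).
#6: not dominated (best battery life).
#7: dominated by #2 (RAM 63≥43, weight 1.4≤2.9, battery life 15≥13, price 1419≤3167).
Pareto-optimal: #2, #3, #4, #5, #6 → 5.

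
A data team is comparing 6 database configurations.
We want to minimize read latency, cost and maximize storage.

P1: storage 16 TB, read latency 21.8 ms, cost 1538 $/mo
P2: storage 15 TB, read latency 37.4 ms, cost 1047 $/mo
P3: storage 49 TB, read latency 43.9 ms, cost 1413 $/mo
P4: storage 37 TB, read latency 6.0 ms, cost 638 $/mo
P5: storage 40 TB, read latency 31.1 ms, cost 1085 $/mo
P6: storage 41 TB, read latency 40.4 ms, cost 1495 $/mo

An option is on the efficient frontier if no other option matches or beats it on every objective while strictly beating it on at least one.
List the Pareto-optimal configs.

P3, P4, P5, P6

P1: dominated by P4 (storage 37≥16, read latency 6.0≤21.8, cost 638≤1538).
P2: dominated by P4 (storage 37≥15, read latency 6.0≤37.4, cost 638≤1047).
P3: not dominated (best storage).
P4: not dominated (best read latency).
P5: not dominated.
P6: not dominated.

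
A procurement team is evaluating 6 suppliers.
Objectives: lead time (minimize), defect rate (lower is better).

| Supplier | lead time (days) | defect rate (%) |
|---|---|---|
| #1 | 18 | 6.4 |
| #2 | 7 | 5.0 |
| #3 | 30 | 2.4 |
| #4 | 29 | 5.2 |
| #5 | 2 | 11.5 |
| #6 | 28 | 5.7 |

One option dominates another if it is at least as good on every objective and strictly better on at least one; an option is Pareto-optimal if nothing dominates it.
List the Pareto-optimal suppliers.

#2, #3, #5

#1: dominated by #2 (lead time 7≤18, defect rate 5.0≤6.4).
#2: not dominated.
#3: not dominated (best defect rate).
#4: dominated by #2 (lead time 7≤29, defect rate 5.0≤5.2).
#5: not dominated (best lead time).
#6: dominated by #2 (lead time 7≤28, defect rate 5.0≤5.7).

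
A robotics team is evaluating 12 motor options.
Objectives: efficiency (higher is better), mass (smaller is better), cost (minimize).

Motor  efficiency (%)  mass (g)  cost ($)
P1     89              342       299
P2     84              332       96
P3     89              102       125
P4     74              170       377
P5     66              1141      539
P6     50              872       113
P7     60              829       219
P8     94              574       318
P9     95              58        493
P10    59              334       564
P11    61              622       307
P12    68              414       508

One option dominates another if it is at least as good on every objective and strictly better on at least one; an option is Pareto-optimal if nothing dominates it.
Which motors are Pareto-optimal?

P1: dominated by P3 (efficiency 89≥89, mass 102≤342, cost 125≤299).
P2: not dominated (best cost).
P3: not dominated.
P4: dominated by P3 (efficiency 89≥74, mass 102≤170, cost 125≤377).
P5: dominated by P1 (efficiency 89≥66, mass 342≤1141, cost 299≤539).
P6: dominated by P2 (efficiency 84≥50, mass 332≤872, cost 96≤113).
P7: dominated by P2 (efficiency 84≥60, mass 332≤829, cost 96≤219).
P8: not dominated.
P9: not dominated (best efficiency).
P10: dominated by P2 (efficiency 84≥59, mass 332≤334, cost 96≤564).
P11: dominated by P1 (efficiency 89≥61, mass 342≤622, cost 299≤307).
P12: dominated by P1 (efficiency 89≥68, mass 342≤414, cost 299≤508).

P2, P3, P8, P9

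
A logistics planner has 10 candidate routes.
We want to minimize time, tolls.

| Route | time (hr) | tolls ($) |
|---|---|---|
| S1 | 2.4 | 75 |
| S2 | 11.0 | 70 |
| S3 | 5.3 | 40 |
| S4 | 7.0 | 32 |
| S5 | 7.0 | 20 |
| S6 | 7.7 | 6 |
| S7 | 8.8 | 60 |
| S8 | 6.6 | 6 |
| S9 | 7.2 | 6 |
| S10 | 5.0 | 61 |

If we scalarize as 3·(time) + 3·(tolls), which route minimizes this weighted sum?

S1: 3·2.4 + 3·75 = 232.2
S2: 3·11.0 + 3·70 = 243.0
S3: 3·5.3 + 3·40 = 135.9
S4: 3·7.0 + 3·32 = 117.0
S5: 3·7.0 + 3·20 = 81.0
S6: 3·7.7 + 3·6 = 41.1
S7: 3·8.8 + 3·60 = 206.4
S8: 3·6.6 + 3·6 = 37.8
S9: 3·7.2 + 3·6 = 39.6
S10: 3·5.0 + 3·61 = 198.0
Lowest: S8 at 37.8.

S8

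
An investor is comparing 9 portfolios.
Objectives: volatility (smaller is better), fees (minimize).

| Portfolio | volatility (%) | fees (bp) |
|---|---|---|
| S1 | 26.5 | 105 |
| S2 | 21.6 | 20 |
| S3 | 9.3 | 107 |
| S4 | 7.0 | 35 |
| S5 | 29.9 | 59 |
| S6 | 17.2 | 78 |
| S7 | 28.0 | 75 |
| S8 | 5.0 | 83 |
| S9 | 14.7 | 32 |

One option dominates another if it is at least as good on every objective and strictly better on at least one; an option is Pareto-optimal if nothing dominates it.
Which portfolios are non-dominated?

S1: dominated by S2 (volatility 21.6≤26.5, fees 20≤105).
S2: not dominated (best fees).
S3: dominated by S4 (volatility 7.0≤9.3, fees 35≤107).
S4: not dominated.
S5: dominated by S2 (volatility 21.6≤29.9, fees 20≤59).
S6: dominated by S4 (volatility 7.0≤17.2, fees 35≤78).
S7: dominated by S2 (volatility 21.6≤28.0, fees 20≤75).
S8: not dominated (best volatility).
S9: not dominated.

S2, S4, S8, S9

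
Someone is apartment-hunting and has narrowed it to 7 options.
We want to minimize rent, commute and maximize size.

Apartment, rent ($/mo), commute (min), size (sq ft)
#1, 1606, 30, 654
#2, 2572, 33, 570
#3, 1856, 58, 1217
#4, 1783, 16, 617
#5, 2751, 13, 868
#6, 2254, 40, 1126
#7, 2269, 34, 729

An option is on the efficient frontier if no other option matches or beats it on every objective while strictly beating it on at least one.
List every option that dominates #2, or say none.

#1, #4

#1: rent 1606≤2572, commute 30≤33, size 654≥570 — dominates #2.
#4: rent 1783≤2572, commute 16≤33, size 617≥570 — dominates #2.
Others (#3, #5, #6, #7) are each worse than #2 on at least one objective.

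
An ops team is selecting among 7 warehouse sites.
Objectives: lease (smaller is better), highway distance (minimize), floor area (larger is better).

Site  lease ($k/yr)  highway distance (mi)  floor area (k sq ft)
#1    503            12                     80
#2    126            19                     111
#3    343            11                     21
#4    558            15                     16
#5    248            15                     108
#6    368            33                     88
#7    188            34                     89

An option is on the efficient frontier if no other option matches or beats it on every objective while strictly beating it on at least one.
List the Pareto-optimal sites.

#1, #2, #3, #5

#1: not dominated.
#2: not dominated (best lease).
#3: not dominated (best highway distance).
#4: dominated by #1 (lease 503≤558, highway distance 12≤15, floor area 80≥16).
#5: not dominated.
#6: dominated by #2 (lease 126≤368, highway distance 19≤33, floor area 111≥88).
#7: dominated by #2 (lease 126≤188, highway distance 19≤34, floor area 111≥89).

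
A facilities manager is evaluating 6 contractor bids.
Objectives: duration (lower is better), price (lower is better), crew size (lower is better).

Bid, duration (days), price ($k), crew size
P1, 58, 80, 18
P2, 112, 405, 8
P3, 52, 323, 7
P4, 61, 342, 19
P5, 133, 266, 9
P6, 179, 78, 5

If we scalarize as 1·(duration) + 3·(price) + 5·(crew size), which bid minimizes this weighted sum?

P1

P1: 1·58 + 3·80 + 5·18 = 388
P2: 1·112 + 3·405 + 5·8 = 1367
P3: 1·52 + 3·323 + 5·7 = 1056
P4: 1·61 + 3·342 + 5·19 = 1182
P5: 1·133 + 3·266 + 5·9 = 976
P6: 1·179 + 3·78 + 5·5 = 438
Lowest: P1 at 388.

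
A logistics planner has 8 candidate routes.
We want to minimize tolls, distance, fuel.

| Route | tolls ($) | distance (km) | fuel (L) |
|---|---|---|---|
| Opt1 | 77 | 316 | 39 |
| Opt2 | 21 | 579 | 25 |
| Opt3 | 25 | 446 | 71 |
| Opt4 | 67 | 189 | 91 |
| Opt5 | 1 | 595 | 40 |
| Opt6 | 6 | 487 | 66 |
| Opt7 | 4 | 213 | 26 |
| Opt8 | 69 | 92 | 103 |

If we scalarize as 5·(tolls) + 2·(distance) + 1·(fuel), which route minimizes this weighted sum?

Opt1: 5·77 + 2·316 + 1·39 = 1056
Opt2: 5·21 + 2·579 + 1·25 = 1288
Opt3: 5·25 + 2·446 + 1·71 = 1088
Opt4: 5·67 + 2·189 + 1·91 = 804
Opt5: 5·1 + 2·595 + 1·40 = 1235
Opt6: 5·6 + 2·487 + 1·66 = 1070
Opt7: 5·4 + 2·213 + 1·26 = 472
Opt8: 5·69 + 2·92 + 1·103 = 632
Lowest: Opt7 at 472.

Opt7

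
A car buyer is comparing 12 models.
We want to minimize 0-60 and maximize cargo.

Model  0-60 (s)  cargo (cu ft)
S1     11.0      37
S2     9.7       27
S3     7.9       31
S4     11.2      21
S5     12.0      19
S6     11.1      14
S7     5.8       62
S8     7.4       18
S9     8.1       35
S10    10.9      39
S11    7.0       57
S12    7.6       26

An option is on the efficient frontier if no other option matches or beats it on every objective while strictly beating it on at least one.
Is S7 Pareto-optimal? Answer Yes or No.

Yes

S1: worse on 0-60 (11.0 vs 5.8).
S2: worse on 0-60 (9.7 vs 5.8).
S3: worse on 0-60 (7.9 vs 5.8).
S4: worse on 0-60 (11.2 vs 5.8).
S5: worse on 0-60 (12.0 vs 5.8).
S6: worse on 0-60 (11.1 vs 5.8).
S8: worse on 0-60 (7.4 vs 5.8).
S9: worse on 0-60 (8.1 vs 5.8).
S10: worse on 0-60 (10.9 vs 5.8).
S11: worse on 0-60 (7.0 vs 5.8).
S12: worse on 0-60 (7.6 vs 5.8).
No option is at least as good as S7 on every objective and strictly better on one.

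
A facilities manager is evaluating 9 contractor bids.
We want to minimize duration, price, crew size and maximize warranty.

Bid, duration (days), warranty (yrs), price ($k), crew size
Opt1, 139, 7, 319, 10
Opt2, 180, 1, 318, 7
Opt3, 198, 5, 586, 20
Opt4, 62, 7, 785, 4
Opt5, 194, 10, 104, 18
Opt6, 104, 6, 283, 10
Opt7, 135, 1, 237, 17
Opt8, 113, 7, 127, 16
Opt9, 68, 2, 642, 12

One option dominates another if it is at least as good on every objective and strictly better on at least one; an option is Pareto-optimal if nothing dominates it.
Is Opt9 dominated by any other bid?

No

Opt1: worse on duration (139 vs 68).
Opt2: worse on duration (180 vs 68).
Opt3: worse on duration (198 vs 68).
Opt4: worse on price (785 vs 642).
Opt5: worse on duration (194 vs 68).
Opt6: worse on duration (104 vs 68).
Opt7: worse on duration (135 vs 68).
Opt8: worse on duration (113 vs 68).
No option is at least as good as Opt9 on every objective and strictly better on one.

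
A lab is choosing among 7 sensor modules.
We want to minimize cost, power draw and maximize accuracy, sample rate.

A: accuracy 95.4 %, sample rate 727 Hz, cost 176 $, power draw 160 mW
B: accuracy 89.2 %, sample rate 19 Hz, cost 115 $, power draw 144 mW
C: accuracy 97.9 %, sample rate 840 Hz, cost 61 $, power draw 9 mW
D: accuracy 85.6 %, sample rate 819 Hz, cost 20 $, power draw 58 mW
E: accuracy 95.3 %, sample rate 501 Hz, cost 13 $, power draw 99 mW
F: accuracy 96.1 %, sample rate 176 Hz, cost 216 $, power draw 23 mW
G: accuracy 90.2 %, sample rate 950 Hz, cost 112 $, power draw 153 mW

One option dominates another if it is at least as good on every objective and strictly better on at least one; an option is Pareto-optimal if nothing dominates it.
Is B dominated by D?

D vs B: D is worse on accuracy (85.6 vs 89.2), so it does not dominate B.

No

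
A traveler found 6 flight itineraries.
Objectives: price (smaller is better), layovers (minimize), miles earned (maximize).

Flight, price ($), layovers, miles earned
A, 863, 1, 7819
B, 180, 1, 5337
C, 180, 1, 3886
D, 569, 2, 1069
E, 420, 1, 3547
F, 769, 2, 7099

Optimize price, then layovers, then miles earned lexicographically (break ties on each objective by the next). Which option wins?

B

First minimize price: best is 180, kept {B, C}.
Then minimize layovers: best is 1, kept {B, C}.
Then maximize miles earned: best is 5337, kept {B}.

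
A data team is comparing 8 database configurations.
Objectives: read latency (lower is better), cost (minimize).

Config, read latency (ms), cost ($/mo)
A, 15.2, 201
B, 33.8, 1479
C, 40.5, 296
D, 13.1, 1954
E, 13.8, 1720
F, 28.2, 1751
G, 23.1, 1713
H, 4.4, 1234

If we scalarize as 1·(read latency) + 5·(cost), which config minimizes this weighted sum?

A: 1·15.2 + 5·201 = 1020.2
B: 1·33.8 + 5·1479 = 7428.8
C: 1·40.5 + 5·296 = 1520.5
D: 1·13.1 + 5·1954 = 9783.1
E: 1·13.8 + 5·1720 = 8613.8
F: 1·28.2 + 5·1751 = 8783.2
G: 1·23.1 + 5·1713 = 8588.1
H: 1·4.4 + 5·1234 = 6174.4
Lowest: A at 1020.2.

A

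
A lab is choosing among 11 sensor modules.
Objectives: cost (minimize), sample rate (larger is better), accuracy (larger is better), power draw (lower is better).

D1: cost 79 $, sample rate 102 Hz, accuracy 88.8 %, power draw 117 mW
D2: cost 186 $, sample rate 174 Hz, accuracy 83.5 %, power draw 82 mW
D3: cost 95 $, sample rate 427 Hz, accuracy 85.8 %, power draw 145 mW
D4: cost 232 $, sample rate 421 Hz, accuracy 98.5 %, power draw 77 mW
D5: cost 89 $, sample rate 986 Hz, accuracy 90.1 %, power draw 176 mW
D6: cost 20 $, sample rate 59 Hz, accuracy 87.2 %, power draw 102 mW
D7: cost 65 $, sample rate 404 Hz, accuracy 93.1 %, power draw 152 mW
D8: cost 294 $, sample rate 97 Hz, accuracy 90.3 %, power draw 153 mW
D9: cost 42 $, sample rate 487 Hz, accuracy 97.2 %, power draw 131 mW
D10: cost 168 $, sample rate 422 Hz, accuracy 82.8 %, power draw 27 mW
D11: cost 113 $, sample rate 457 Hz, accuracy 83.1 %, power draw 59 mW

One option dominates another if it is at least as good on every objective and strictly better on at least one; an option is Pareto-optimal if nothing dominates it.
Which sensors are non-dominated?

D1, D2, D4, D5, D6, D9, D10, D11

D1: not dominated.
D2: not dominated.
D3: dominated by D9 (cost 42≤95, sample rate 487≥427, accuracy 97.2≥85.8, power draw 131≤145).
D4: not dominated (best accuracy).
D5: not dominated (best sample rate).
D6: not dominated (best cost).
D7: dominated by D9 (cost 42≤65, sample rate 487≥404, accuracy 97.2≥93.1, power draw 131≤152).
D8: dominated by D4 (cost 232≤294, sample rate 421≥97, accuracy 98.5≥90.3, power draw 77≤153).
D9: not dominated.
D10: not dominated (best power draw).
D11: not dominated.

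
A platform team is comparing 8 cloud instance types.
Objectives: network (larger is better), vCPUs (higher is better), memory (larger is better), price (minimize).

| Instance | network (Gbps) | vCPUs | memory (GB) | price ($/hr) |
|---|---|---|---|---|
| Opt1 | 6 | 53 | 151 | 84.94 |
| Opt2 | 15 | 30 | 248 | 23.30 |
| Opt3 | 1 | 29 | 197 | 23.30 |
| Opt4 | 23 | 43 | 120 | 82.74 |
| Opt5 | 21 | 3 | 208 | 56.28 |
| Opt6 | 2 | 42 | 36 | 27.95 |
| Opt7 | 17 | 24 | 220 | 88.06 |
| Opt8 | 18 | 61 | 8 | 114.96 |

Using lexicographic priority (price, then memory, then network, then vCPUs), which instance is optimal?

First minimize price: best is 23.30, kept {Opt2, Opt3}.
Then maximize memory: best is 248, kept {Opt2}.

Opt2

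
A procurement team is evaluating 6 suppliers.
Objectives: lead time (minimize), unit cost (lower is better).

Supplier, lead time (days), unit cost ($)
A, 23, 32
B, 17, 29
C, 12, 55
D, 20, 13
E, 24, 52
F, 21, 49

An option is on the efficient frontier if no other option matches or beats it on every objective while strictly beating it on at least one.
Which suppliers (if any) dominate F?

B, D

B: lead time 17≤21, unit cost 29≤49 — dominates F.
D: lead time 20≤21, unit cost 13≤49 — dominates F.
Others (A, C, E) are each worse than F on at least one objective.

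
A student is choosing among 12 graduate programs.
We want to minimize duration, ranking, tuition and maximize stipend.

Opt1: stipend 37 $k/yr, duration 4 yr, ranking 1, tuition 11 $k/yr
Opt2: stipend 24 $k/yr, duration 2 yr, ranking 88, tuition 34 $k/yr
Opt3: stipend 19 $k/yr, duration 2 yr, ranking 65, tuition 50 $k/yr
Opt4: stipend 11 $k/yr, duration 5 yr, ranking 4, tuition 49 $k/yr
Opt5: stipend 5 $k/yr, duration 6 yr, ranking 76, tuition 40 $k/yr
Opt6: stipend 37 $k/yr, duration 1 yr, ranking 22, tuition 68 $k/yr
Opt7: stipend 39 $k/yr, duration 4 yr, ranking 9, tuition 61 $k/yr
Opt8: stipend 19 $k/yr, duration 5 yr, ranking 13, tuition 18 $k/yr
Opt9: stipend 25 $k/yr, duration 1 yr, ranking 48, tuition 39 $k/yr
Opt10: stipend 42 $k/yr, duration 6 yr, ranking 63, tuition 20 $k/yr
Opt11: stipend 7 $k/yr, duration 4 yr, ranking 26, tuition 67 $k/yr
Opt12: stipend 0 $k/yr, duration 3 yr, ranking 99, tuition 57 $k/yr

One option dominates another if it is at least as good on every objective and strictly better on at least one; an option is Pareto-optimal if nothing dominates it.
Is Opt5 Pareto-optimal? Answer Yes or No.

Opt1 vs Opt5: stipend 37≥5, duration 4≤6, ranking 1≤76, tuition 11≤40 — Opt1 is at least as good on every objective and strictly better on at least one, so Opt1 dominates Opt5.

No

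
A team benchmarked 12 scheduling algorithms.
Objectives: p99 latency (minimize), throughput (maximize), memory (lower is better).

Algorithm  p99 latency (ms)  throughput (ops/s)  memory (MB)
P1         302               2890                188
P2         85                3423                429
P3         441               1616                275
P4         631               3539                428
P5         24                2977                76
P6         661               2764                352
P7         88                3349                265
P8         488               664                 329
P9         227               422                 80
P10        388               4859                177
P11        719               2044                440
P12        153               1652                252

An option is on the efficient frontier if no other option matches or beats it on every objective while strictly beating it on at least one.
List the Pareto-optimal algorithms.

P2, P5, P7, P10

P1: dominated by P5 (p99 latency 24≤302, throughput 2977≥2890, memory 76≤188).
P2: not dominated.
P3: dominated by P1 (p99 latency 302≤441, throughput 2890≥1616, memory 188≤275).
P4: dominated by P10 (p99 latency 388≤631, throughput 4859≥3539, memory 177≤428).
P5: not dominated (best p99 latency).
P6: dominated by P1 (p99 latency 302≤661, throughput 2890≥2764, memory 188≤352).
P7: not dominated.
P8: dominated by P1 (p99 latency 302≤488, throughput 2890≥664, memory 188≤329).
P9: dominated by P5 (p99 latency 24≤227, throughput 2977≥422, memory 76≤80).
P10: not dominated (best throughput).
P11: dominated by P1 (p99 latency 302≤719, throughput 2890≥2044, memory 188≤440).
P12: dominated by P5 (p99 latency 24≤153, throughput 2977≥1652, memory 76≤252).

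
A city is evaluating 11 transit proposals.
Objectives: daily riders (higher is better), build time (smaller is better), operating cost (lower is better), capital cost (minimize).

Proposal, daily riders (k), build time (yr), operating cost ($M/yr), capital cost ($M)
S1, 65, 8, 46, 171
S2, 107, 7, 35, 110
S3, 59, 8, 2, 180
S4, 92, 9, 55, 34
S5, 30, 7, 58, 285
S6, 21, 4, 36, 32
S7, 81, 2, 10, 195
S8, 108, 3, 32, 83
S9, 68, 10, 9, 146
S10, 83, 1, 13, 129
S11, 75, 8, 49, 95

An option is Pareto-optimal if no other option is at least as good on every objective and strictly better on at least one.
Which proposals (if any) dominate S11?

S8

S8: daily riders 108≥75, build time 3≤8, operating cost 32≤49, capital cost 83≤95 — dominates S11.
Others (S1, S2, S3, S4, S5, S6, S7, S9, S10) are each worse than S11 on at least one objective.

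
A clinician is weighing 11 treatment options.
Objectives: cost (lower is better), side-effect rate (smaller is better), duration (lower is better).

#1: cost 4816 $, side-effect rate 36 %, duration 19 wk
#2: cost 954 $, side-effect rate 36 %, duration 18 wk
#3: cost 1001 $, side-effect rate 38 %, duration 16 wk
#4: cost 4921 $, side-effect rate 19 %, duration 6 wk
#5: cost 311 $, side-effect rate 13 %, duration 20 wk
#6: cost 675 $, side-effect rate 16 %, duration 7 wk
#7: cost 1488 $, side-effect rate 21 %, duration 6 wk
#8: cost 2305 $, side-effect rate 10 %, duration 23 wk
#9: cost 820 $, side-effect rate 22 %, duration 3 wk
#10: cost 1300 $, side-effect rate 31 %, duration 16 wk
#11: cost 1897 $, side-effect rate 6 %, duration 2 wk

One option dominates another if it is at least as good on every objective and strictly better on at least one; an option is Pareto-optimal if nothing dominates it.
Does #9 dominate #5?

No

#9 vs #5: #9 is worse on cost (820 vs 311), so it does not dominate #5.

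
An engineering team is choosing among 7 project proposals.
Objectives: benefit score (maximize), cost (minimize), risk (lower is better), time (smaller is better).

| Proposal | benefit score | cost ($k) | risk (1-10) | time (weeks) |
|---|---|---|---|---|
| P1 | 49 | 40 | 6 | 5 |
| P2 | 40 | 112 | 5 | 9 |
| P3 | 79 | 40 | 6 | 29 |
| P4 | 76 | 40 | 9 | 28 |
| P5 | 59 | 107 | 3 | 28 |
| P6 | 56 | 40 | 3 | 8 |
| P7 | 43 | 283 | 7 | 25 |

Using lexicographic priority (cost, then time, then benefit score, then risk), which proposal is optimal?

P1

First minimize cost: best is 40, kept {P1, P3, P4, P6}.
Then minimize time: best is 5, kept {P1}.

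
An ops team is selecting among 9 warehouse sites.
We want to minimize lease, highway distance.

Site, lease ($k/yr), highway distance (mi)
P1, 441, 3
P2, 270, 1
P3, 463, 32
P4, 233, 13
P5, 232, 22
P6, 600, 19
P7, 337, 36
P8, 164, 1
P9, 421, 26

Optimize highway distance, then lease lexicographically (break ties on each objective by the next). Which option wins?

P8

First minimize highway distance: best is 1, kept {P2, P8}.
Then minimize lease: best is 164, kept {P8}.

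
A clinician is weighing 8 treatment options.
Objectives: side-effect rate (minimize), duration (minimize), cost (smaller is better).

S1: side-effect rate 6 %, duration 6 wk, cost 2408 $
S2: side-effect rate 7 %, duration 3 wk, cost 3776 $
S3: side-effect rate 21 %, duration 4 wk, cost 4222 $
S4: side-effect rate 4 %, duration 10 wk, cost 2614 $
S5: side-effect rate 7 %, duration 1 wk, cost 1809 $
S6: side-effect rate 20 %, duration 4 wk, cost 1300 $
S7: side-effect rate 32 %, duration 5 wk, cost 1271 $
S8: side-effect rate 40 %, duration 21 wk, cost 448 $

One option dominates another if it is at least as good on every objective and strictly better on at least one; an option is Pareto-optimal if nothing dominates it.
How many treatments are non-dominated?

6

S1: not dominated.
S2: dominated by S5 (side-effect rate 7≤7, duration 1≤3, cost 1809≤3776).
S3: dominated by S2 (side-effect rate 7≤21, duration 3≤4, cost 3776≤4222).
S4: not dominated (best side-effect rate).
S5: not dominated (best duration).
S6: not dominated.
S7: not dominated.
S8: not dominated (best cost).
Pareto-optimal: S1, S4, S5, S6, S7, S8 → 6.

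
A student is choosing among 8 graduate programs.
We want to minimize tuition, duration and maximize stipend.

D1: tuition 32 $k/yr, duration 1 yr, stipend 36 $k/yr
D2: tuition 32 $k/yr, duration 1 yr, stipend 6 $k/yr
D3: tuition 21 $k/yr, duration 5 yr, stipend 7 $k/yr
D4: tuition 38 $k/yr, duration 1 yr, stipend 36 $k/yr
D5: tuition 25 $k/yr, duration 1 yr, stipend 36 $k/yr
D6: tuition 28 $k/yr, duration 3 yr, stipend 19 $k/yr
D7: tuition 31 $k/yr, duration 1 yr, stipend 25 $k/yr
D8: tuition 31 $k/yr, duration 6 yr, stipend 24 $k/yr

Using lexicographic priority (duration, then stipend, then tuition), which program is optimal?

First minimize duration: best is 1, kept {D1, D2, D4, D5, D7}.
Then maximize stipend: best is 36, kept {D1, D4, D5}.
Then minimize tuition: best is 25, kept {D5}.

D5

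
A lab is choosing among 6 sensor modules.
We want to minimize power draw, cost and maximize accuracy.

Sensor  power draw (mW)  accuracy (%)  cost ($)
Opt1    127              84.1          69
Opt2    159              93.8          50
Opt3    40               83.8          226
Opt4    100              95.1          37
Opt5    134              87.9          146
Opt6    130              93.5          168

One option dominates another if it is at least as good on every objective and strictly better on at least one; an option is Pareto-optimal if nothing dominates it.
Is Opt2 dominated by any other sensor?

Opt4 vs Opt2: power draw 100≤159, accuracy 95.1≥93.8, cost 37≤50 — Opt4 is at least as good on every objective and strictly better on at least one, so Opt4 dominates Opt2.

Yes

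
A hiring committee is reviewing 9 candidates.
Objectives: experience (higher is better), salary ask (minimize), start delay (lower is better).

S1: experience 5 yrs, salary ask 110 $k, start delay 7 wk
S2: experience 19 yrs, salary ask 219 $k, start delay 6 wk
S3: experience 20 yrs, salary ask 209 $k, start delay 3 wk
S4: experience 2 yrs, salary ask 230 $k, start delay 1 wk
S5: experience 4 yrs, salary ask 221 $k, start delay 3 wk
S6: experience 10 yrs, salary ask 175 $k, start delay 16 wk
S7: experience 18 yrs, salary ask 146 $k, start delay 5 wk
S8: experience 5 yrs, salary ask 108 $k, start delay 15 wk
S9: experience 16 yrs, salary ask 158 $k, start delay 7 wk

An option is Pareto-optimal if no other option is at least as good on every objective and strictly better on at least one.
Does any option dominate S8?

S1: worse on salary ask (110 vs 108).
S2: worse on salary ask (219 vs 108).
S3: worse on salary ask (209 vs 108).
S4: worse on experience (2 vs 5).
S5: worse on experience (4 vs 5).
S6: worse on salary ask (175 vs 108).
S7: worse on salary ask (146 vs 108).
S9: worse on salary ask (158 vs 108).
No option is at least as good as S8 on every objective and strictly better on one.

No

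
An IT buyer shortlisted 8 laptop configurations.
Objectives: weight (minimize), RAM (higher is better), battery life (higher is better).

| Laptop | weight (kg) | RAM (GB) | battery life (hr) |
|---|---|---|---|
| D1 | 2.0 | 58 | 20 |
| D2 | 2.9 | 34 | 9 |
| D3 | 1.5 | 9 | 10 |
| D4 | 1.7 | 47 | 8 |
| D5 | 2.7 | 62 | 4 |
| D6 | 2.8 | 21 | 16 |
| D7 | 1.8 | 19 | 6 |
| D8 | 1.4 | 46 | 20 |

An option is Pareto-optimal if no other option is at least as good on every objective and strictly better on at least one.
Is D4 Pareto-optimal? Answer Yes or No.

D1: worse on weight (2.0 vs 1.7).
D2: worse on weight (2.9 vs 1.7).
D3: worse on RAM (9 vs 47).
D5: worse on weight (2.7 vs 1.7).
D6: worse on weight (2.8 vs 1.7).
D7: worse on weight (1.8 vs 1.7).
D8: worse on RAM (46 vs 47).
No option is at least as good as D4 on every objective and strictly better on one.

Yes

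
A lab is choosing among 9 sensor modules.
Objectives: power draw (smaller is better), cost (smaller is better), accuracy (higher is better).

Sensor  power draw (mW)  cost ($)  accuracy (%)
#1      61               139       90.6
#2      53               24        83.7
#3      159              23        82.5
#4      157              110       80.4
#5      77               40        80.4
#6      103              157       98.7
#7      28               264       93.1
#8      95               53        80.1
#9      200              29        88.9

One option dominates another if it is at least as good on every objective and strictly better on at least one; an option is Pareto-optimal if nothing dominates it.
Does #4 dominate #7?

#4 vs #7: #4 is worse on power draw (157 vs 28), so it does not dominate #7.

No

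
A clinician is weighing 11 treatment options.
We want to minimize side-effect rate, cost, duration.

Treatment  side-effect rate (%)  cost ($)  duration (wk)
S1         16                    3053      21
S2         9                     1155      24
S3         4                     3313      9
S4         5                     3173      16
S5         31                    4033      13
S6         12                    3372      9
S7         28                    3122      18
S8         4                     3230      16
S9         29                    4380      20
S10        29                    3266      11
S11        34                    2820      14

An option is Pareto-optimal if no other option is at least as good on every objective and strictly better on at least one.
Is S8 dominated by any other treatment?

No

S1: worse on side-effect rate (16 vs 4).
S2: worse on side-effect rate (9 vs 4).
S3: worse on cost (3313 vs 3230).
S4: worse on side-effect rate (5 vs 4).
S5: worse on side-effect rate (31 vs 4).
S6: worse on side-effect rate (12 vs 4).
S7: worse on side-effect rate (28 vs 4).
S9: worse on side-effect rate (29 vs 4).
S10: worse on side-effect rate (29 vs 4).
S11: worse on side-effect rate (34 vs 4).
No option is at least as good as S8 on every objective and strictly better on one.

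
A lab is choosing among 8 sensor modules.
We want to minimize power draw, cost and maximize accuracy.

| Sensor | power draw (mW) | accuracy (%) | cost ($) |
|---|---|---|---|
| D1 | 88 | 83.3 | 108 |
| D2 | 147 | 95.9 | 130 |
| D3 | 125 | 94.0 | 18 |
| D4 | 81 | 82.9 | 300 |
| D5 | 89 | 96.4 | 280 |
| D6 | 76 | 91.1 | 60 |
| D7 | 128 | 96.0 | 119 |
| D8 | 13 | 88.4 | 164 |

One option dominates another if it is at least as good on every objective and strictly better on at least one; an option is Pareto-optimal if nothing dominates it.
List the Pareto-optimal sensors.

D3, D5, D6, D7, D8

D1: dominated by D6 (power draw 76≤88, accuracy 91.1≥83.3, cost 60≤108).
D2: dominated by D7 (power draw 128≤147, accuracy 96.0≥95.9, cost 119≤130).
D3: not dominated (best cost).
D4: dominated by D6 (power draw 76≤81, accuracy 91.1≥82.9, cost 60≤300).
D5: not dominated (best accuracy).
D6: not dominated.
D7: not dominated.
D8: not dominated (best power draw).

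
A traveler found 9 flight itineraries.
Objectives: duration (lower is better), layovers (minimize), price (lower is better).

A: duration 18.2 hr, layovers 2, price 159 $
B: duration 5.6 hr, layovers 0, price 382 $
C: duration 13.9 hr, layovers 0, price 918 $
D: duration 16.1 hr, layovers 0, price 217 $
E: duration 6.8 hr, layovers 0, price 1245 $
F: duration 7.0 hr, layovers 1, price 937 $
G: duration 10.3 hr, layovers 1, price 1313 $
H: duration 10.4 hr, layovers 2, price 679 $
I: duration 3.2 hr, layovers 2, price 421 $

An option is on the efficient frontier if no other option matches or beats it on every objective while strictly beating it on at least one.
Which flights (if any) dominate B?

none

A: worse on duration (18.2 vs 5.6).
C: worse on duration (13.9 vs 5.6).
D: worse on duration (16.1 vs 5.6).
E: worse on duration (6.8 vs 5.6).
F: worse on duration (7.0 vs 5.6).
G: worse on duration (10.3 vs 5.6).
H: worse on duration (10.4 vs 5.6).
I: worse on layovers (2 vs 0).
No option dominates B.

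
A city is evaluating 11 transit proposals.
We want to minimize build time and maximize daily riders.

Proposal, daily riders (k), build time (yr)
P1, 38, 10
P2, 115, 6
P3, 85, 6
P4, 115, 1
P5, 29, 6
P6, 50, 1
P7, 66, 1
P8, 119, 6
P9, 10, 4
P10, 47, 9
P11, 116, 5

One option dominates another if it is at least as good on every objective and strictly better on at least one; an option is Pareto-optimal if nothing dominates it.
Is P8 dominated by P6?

No

P6 vs P8: P6 is worse on daily riders (50 vs 119), so it does not dominate P8.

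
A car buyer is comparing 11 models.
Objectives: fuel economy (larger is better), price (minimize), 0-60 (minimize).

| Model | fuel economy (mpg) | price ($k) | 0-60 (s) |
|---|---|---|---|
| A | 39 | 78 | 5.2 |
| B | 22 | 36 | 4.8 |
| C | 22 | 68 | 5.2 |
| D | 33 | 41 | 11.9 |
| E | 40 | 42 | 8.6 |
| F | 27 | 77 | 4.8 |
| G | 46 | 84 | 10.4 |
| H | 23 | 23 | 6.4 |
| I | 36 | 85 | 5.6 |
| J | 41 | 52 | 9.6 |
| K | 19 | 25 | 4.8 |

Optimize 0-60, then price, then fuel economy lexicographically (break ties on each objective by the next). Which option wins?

First minimize 0-60: best is 4.8, kept {B, F, K}.
Then minimize price: best is 25, kept {K}.

K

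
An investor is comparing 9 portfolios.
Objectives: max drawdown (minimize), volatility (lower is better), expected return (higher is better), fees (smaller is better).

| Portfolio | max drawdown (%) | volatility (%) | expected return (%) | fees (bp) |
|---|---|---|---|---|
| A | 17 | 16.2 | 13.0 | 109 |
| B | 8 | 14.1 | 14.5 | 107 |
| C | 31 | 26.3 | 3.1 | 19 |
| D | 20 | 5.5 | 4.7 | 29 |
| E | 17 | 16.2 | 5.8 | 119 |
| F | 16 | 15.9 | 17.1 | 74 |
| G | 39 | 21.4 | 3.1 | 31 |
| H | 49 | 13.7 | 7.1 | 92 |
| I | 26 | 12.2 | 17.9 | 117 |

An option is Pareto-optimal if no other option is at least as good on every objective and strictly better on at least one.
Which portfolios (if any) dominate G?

D

D: max drawdown 20≤39, volatility 5.5≤21.4, expected return 4.7≥3.1, fees 29≤31 — dominates G.
Others (A, B, C, E, F, H, I) are each worse than G on at least one objective.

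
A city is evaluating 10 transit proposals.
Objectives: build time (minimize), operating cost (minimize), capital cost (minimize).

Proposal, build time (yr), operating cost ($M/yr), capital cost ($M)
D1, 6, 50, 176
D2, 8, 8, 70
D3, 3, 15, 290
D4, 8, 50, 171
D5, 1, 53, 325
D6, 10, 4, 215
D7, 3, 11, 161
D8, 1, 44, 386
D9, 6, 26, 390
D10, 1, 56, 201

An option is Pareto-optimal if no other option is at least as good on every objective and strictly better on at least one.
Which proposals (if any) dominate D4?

D2: build time 8≤8, operating cost 8≤50, capital cost 70≤171 — dominates D4.
D7: build time 3≤8, operating cost 11≤50, capital cost 161≤171 — dominates D4.
Others (D1, D3, D5, D6, D8, D9, D10) are each worse than D4 on at least one objective.

D2, D7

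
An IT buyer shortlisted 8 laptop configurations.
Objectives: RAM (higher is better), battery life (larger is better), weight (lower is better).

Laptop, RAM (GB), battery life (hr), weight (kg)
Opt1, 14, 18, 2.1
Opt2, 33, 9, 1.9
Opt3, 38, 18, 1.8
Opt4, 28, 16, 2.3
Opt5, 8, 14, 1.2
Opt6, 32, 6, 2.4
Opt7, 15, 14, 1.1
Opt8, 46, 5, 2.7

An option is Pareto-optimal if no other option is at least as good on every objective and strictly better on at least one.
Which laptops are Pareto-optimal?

Opt3, Opt7, Opt8

Opt1: dominated by Opt3 (RAM 38≥14, battery life 18≥18, weight 1.8≤2.1).
Opt2: dominated by Opt3 (RAM 38≥33, battery life 18≥9, weight 1.8≤1.9).
Opt3: not dominated.
Opt4: dominated by Opt3 (RAM 38≥28, battery life 18≥16, weight 1.8≤2.3).
Opt5: dominated by Opt7 (RAM 15≥8, battery life 14≥14, weight 1.1≤1.2).
Opt6: dominated by Opt2 (RAM 33≥32, battery life 9≥6, weight 1.9≤2.4).
Opt7: not dominated (best weight).
Opt8: not dominated (best RAM).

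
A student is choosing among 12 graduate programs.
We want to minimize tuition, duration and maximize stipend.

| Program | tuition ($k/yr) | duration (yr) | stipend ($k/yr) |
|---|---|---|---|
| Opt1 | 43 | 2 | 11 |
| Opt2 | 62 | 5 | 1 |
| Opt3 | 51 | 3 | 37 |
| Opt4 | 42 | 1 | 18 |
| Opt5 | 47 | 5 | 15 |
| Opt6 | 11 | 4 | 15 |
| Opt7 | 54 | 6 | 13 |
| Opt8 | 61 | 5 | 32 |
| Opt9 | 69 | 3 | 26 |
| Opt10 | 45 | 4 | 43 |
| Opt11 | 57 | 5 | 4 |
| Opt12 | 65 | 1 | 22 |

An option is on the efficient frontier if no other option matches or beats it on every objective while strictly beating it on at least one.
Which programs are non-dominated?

Opt3, Opt4, Opt6, Opt10, Opt12

Opt1: dominated by Opt4 (tuition 42≤43, duration 1≤2, stipend 18≥11).
Opt2: dominated by Opt1 (tuition 43≤62, duration 2≤5, stipend 11≥1).
Opt3: not dominated.
Opt4: not dominated.
Opt5: dominated by Opt4 (tuition 42≤47, duration 1≤5, stipend 18≥15).
Opt6: not dominated (best tuition).
Opt7: dominated by Opt3 (tuition 51≤54, duration 3≤6, stipend 37≥13).
Opt8: dominated by Opt3 (tuition 51≤61, duration 3≤5, stipend 37≥32).
Opt9: dominated by Opt3 (tuition 51≤69, duration 3≤3, stipend 37≥26).
Opt10: not dominated (best stipend).
Opt11: dominated by Opt1 (tuition 43≤57, duration 2≤5, stipend 11≥4).
Opt12: not dominated.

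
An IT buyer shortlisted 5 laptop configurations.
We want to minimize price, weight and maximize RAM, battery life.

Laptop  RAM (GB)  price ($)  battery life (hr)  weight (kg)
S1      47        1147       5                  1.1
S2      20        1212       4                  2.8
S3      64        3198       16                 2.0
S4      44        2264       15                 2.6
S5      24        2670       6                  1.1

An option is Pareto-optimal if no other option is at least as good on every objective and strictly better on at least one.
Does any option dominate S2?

S1 vs S2: RAM 47≥20, price 1147≤1212, battery life 5≥4, weight 1.1≤2.8 — S1 is at least as good on every objective and strictly better on at least one, so S1 dominates S2.

Yes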